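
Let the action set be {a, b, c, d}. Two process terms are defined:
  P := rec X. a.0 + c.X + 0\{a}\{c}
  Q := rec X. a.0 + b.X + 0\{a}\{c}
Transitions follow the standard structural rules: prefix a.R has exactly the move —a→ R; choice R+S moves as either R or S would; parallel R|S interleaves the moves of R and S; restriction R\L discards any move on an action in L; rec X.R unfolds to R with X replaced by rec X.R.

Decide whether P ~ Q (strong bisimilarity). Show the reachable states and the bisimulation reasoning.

not bisimilar

LTS(P): 2 reachable states
  s0 = rec X. a.0 + c.X + 0\{a}\{c} has moves =a=> s1, =c=> s0
  s1 = 0 has moves deadlocked
LTS(Q): 2 reachable states
  t0 = rec X. a.0 + b.X + 0\{a}\{c} has moves =a=> t1, =b=> t0
  t1 = 0 has moves deadlocked
Partition-refinement fixed point:
  B0 = {s0}
  B1 = {s1, t1}
  B2 = {t0}
s0 ∈ B0, t0 ∈ B2 → different blocks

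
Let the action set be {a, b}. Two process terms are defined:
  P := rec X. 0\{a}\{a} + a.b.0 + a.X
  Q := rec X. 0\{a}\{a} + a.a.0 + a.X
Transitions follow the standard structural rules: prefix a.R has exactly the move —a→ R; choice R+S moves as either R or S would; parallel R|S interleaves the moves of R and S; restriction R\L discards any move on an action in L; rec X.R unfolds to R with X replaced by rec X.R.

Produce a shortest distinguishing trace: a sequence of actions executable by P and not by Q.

LTS(P): 3 reachable states
  u0 = rec X. 0\{a}\{a} + a.b.0 + a.X :: ··a··> u0, ··a··> u1
  u1 = b.0 :: ··b··> u2
  u2 = 0 :: stopped
LTS(Q): 3 reachable states
  v0 = rec X. 0\{a}\{a} + a.a.0 + a.X :: ··a··> v0, ··a··> v1
  v1 = a.0 :: ··a··> v2
  v2 = 0 :: stopped
Run σ = ⟨ab⟩ on P: start {u0}
  [1] a ⇒ {u0, u1}
  [2] b ⇒ {u2}
  ✓ P
Run σ = ⟨ab⟩ on Q: start {v0}
  [1] a ⇒ {v0, v1}
  [2] b ⇒ no successor for Q

ab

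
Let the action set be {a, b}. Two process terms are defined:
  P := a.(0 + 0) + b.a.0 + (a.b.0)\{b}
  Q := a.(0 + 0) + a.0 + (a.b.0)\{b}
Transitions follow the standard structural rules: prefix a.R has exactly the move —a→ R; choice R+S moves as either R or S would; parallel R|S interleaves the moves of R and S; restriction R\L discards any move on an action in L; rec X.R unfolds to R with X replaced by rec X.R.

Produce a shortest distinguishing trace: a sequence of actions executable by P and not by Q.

P's transition system — 5 states:
  s0 = a.(0 + 0) + b.a.0 + (a.b.0)\{b} ⊢ -a-> s1, -a-> s2, -b-> s3
  s1 = (b.0)\{b} ⊢ deadlocked
  s2 = 0 + 0 ⊢ deadlocked
  s3 = a.0 ⊢ -a-> s4
  s4 = 0 ⊢ deadlocked
Q's transition system — 4 states:
  t0 = a.(0 + 0) + a.0 + (a.b.0)\{b} ⊢ -a-> t1, -a-> t2, -a-> t3
  t1 = (b.0)\{b} ⊢ deadlocked
  t2 = 0 ⊢ deadlocked
  t3 = 0 + 0 ⊢ deadlocked
Trace ⟨b⟩ through P, begin at {s0}:
  [1] b ⇒ {s3}
  — P admits the full trace.
Trace ⟨b⟩ through Q, begin at {t0}:
  [1] b ⇒ ∅ (Q stuck)

b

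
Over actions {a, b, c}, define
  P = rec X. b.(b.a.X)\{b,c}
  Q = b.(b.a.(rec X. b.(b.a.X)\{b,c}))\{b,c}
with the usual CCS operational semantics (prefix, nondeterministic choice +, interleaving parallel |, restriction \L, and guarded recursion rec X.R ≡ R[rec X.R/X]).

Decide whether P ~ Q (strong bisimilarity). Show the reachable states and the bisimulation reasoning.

P ~ Q

LTS(P): 2 reachable states
  p0 = rec X. b.(b.a.X)\{b,c} | —b→ p1
  p1 = (b.a.(rec X. b.(b.a.X)\{b,c}))\{b,c} | deadlocked
LTS(Q): 2 reachable states
  q0 = b.(b.a.(rec X. b.(b.a.X)\{b,c}))\{b,c} | —b→ q1
  q1 = (b.a.(rec X. b.(b.a.X)\{b,c}))\{b,c} | deadlocked
Coarsest stable partition (strong bisimilarity classes):
  B0 = {p0, q0}
  B1 = {p1, q1}
p0 ∈ B0, q0 ∈ B0 → same block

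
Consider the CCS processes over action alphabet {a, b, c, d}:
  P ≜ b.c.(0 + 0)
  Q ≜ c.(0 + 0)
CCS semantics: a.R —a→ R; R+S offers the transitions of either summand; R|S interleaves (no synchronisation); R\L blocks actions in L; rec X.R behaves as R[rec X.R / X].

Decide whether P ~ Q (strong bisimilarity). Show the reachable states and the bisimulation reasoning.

LTS(P): 3 reachable states
  m0 = b.c.(0 + 0) | =b=> m1
  m1 = c.(0 + 0) | =c=> m2
  m2 = 0 + 0 | (no moves)
LTS(Q): 2 reachable states
  n0 = c.(0 + 0) | =c=> n1
  n1 = 0 + 0 | (no moves)
Coarsest stable partition (strong bisimilarity classes):
  B0 = {m0}
  B1 = {m1, n0}
  B2 = {m2, n1}
m0 ∈ B0, n0 ∈ B1 → different blocks

not bisimilar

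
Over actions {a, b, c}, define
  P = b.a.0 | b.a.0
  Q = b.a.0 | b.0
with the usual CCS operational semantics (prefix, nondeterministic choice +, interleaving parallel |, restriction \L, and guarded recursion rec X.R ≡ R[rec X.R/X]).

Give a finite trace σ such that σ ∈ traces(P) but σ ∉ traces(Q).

baba

P's transition system — 9 states:
  s0 = b.a.0 | b.a.0 has moves —b→ s1, —b→ s2
  s1 = a.0 | b.a.0 has moves —a→ s3, —b→ s4
  s2 = b.a.0 | a.0 has moves —a→ s5, —b→ s4
  s3 = 0 | b.a.0 has moves —b→ s6
  s4 = a.0 | a.0 has moves —a→ s6, —a→ s7
  s5 = b.a.0 | 0 has moves —b→ s7
  s6 = 0 | a.0 has moves —a→ s8
  s7 = a.0 | 0 has moves —a→ s8
  s8 = 0 | 0 has moves ∅
Q's transition system — 6 states:
  t0 = b.a.0 | b.0 has moves —b→ t1, —b→ t2
  t1 = a.0 | b.0 has moves —a→ t3, —b→ t4
  t2 = b.a.0 | 0 has moves —b→ t4
  t3 = 0 | b.0 has moves —b→ t5
  t4 = a.0 | 0 has moves —a→ t5
  t5 = 0 | 0 has moves ∅
Trace ⟨baba⟩ through P, begin at {s0}:
  after b @ step 1: {s1, s2}
  after a @ step 2: {s3, s5}
  after b @ step 3: {s6, s7}
  after a @ step 4: {s8}
  — P admits the full trace.
Trace ⟨baba⟩ through Q, begin at {t0}:
  after b @ step 1: {t1, t2}
  after a @ step 2: {t3}
  after b @ step 3: {t5}
  after a @ step 4: no successor for Q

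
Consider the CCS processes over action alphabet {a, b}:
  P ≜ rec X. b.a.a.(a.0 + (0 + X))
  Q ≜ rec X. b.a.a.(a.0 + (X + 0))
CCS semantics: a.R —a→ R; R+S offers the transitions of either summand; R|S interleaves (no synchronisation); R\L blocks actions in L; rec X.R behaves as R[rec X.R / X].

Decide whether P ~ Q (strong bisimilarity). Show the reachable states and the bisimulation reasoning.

Reachable graph of P (5 states):
  m0 = rec X. b.a.a.(a.0 + (0 + X)) | --b--▸ m1
  m1 = a.a.(a.0 + (0 + (rec X. b.a.a.(a.0 + (0 + X))))) | --a--▸ m2
  m2 = a.(a.0 + (0 + (rec X. b.a.a.(a.0 + (0 + X))))) | --a--▸ m3
  m3 = a.0 + (0 + (rec X. b.a.a.(a.0 + (0 + X)))) | --a--▸ m4, --b--▸ m1
  m4 = 0 | stopped
Reachable graph of Q (5 states):
  n0 = rec X. b.a.a.(a.0 + (X + 0)) | --b--▸ n1
  n1 = a.a.(a.0 + ((rec X. b.a.a.(a.0 + (X + 0))) + 0)) | --a--▸ n2
  n2 = a.(a.0 + ((rec X. b.a.a.(a.0 + (X + 0))) + 0)) | --a--▸ n3
  n3 = a.0 + ((rec X. b.a.a.(a.0 + (X + 0))) + 0) | --a--▸ n4, --b--▸ n1
  n4 = 0 | stopped
Bisimilarity quotient blocks:
  B0 = {m0, n0}
  B1 = {m1, n1}
  B2 = {m2, n2}
  B3 = {m3, n3}
  B4 = {m4, n4}
m0 ∈ B0, n0 ∈ B0 → same block

YES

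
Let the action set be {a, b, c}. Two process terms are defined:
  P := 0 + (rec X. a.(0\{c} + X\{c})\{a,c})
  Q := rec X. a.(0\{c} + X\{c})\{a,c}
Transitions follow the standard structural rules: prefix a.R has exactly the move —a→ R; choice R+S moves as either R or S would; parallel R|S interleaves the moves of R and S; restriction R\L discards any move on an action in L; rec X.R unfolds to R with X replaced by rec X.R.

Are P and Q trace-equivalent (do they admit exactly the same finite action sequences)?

YES

LTS(P): 2 reachable states
  u0 = 0 + (rec X. a.(0\{c} + X\{c})\{a,c}) has moves =a=> u1
  u1 = (0\{c} + (rec X. a.(0\{c} + X\{c})\{a,c})\{c})\{a,c} has moves (no moves)
LTS(Q): 2 reachable states
  v0 = rec X. a.(0\{c} + X\{c})\{a,c} has moves =a=> v1
  v1 = (0\{c} + (rec X. a.(0\{c} + X\{c})\{a,c})\{c})\{a,c} has moves (no moves)
Bisimilarity quotient blocks:
  B0 = {u0, v0}
  B1 = {u1, v1}
u0 ∈ B0, v0 ∈ B0 → same block
Bisimilar ⇒ trace-equivalent.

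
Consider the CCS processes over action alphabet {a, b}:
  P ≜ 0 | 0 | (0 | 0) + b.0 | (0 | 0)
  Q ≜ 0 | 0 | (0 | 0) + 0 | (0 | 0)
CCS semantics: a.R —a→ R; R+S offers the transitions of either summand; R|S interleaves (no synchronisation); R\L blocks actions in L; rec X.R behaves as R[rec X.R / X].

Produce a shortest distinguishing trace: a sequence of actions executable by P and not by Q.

LTS(P): 2 reachable states
  u0 = 0 | 0 | (0 | 0) + b.0 | (0 | 0) :: --b--▸ u1
  u1 = 0 | (0 | 0) :: ·
LTS(Q): 1 reachable states
  v0 = 0 | 0 | (0 | 0) + 0 | (0 | 0) :: ·
Trace ⟨b⟩ through P, begin at {u0}:
  step 1 (b): {u1}
  P completes σ.
Trace ⟨b⟩ through Q, begin at {v0}:
  step 1 (b): no successor for Q

b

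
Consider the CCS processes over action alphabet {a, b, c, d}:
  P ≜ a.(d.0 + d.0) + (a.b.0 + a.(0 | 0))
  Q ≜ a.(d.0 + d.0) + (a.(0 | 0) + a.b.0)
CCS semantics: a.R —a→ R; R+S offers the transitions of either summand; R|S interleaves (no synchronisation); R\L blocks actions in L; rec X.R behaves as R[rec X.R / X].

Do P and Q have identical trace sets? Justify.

P's transition system — 5 states:
  u0 = a.(d.0 + d.0) + (a.b.0 + a.(0 | 0)) | =a=> u1, =a=> u2, =a=> u3
  u1 = 0 | 0 | stopped
  u2 = b.0 | =b=> u4
  u3 = d.0 + d.0 | =d=> u4
  u4 = 0 | stopped
Q's transition system — 5 states:
  v0 = a.(d.0 + d.0) + (a.(0 | 0) + a.b.0) | =a=> v1, =a=> v2, =a=> v3
  v1 = 0 | 0 | stopped
  v2 = b.0 | =b=> v4
  v3 = d.0 + d.0 | =d=> v4
  v4 = 0 | stopped
Coarsest stable partition (strong bisimilarity classes):
  B0 = {u0, v0}
  B1 = {u1, u4, v1, v4}
  B2 = {u2, v2}
  B3 = {u3, v3}
u0 ∈ B0, v0 ∈ B0 → same block
Bisimilar ⇒ trace-equivalent.

traces(P) = traces(Q)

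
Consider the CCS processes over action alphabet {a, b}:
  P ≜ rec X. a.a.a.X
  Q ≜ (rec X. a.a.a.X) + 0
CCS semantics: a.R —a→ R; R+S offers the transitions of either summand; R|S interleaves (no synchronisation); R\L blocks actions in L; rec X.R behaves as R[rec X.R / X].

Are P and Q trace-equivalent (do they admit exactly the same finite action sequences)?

traces(P) = traces(Q)

Reachable graph of P (3 states):
  p0 = rec X. a.a.a.X → -a-> p1
  p1 = a.a.(rec X. a.a.a.X) → -a-> p2
  p2 = a.(rec X. a.a.a.X) → -a-> p0
Reachable graph of Q (4 states):
  q0 = (rec X. a.a.a.X) + 0 → -a-> q1
  q1 = a.a.(rec X. a.a.a.X) → -a-> q2
  q2 = a.(rec X. a.a.a.X) → -a-> q3
  q3 = rec X. a.a.a.X → -a-> q1
Bisimilarity quotient blocks:
  B0 = {p0, p1, p2, q0, q1, q2, q3}
p0 ∈ B0, q0 ∈ B0 → same block
Bisimilar ⇒ trace-equivalent.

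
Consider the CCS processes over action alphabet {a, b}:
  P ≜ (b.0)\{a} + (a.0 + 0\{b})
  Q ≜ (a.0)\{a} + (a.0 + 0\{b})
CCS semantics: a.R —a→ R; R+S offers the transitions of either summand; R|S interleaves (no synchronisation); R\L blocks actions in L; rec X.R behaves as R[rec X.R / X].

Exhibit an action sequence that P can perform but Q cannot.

b

Reachable graph of P (3 states):
  u0 = (b.0)\{a} + (a.0 + 0\{b}) :: —a→ u1, —b→ u2
  u1 = 0 :: (no moves)
  u2 = 0\{a} :: (no moves)
Reachable graph of Q (2 states):
  v0 = (a.0)\{a} + (a.0 + 0\{b}) :: —a→ v1
  v1 = 0 :: (no moves)
Executing b from P (initial set {u0}):
  [1] b ⇒ {u2}
  P completes σ.
Executing b from Q (initial set {v0}):
  [1] b ⇒ ∅ (Q stuck)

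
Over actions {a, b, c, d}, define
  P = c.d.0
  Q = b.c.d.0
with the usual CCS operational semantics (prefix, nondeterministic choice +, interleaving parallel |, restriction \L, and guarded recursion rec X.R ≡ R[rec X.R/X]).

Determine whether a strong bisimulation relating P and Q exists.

P ≁ Q

Reachable graph of P (3 states):
  s0 = c.d.0 → ··c··> s1
  s1 = d.0 → ··d··> s2
  s2 = 0 → (no moves)
Reachable graph of Q (4 states):
  t0 = b.c.d.0 → ··b··> t1
  t1 = c.d.0 → ··c··> t2
  t2 = d.0 → ··d··> t3
  t3 = 0 → (no moves)
Bisimilarity quotient blocks:
  B0 = {s0, t1}
  B1 = {s1, t2}
  B2 = {s2, t3}
  B3 = {t0}
s0 ∈ B0, t0 ∈ B3 → different blocks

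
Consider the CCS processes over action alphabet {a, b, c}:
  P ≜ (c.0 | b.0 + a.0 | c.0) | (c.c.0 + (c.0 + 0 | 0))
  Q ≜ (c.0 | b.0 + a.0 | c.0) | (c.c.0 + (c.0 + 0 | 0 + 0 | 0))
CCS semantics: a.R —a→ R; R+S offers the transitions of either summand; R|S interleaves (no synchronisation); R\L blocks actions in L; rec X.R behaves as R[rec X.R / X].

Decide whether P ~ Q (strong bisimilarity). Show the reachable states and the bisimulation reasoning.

LTS(P): 18 reachable states
  p0 = (c.0 | b.0 + a.0 | c.0) | (c.c.0 + (c.0 + 0 | 0)) has moves —a→ p1, —b→ p2, —c→ p3, —c→ p4, —c→ p5, —c→ p6
  p1 = 0 | c.0 | (c.c.0 + (c.0 + 0 | 0)) has moves —c→ p7, —c→ p8, —c→ p9
  p2 = c.0 | 0 | (c.c.0 + (c.0 + 0 | 0)) has moves —c→ p10, —c→ p11, —c→ p7
  p3 = (c.0 | b.0 + a.0 | c.0) | 0 has moves —a→ p8, —b→ p10, —c→ p12, —c→ p13
  p4 = (c.0 | b.0 + a.0 | c.0) | c.0 has moves —a→ p9, —b→ p11, —c→ p14, —c→ p15, —c→ p3
  p5 = 0 | b.0 | (c.c.0 + (c.0 + 0 | 0)) has moves —b→ p7, —c→ p12, —c→ p14
  p6 = a.0 | 0 | (c.c.0 + (c.0 + 0 | 0)) has moves —a→ p7, —c→ p13, —c→ p15
  p7 = 0 | 0 | (c.c.0 + (c.0 + 0 | 0)) has moves —c→ p16, —c→ p17
  p8 = 0 | c.0 | 0 has moves —c→ p16
  p9 = 0 | c.0 | c.0 has moves —c→ p17, —c→ p8
  p10 = c.0 | 0 | 0 has moves —c→ p16
  p11 = c.0 | 0 | c.0 has moves —c→ p10, —c→ p17
  p12 = 0 | b.0 | 0 has moves —b→ p16
  p13 = a.0 | 0 | 0 has moves —a→ p16
  p14 = 0 | b.0 | c.0 has moves —b→ p17, —c→ p12
  p15 = a.0 | 0 | c.0 has moves —a→ p17, —c→ p13
  p16 = 0 | 0 | 0 has moves stopped
  p17 = 0 | 0 | c.0 has moves —c→ p16
LTS(Q): 18 reachable states
  q0 = (c.0 | b.0 + a.0 | c.0) | (c.c.0 + (c.0 + 0 | 0 + 0 | 0)) has moves —a→ q1, —b→ q2, —c→ q3, —c→ q4, —c→ q5, —c→ q6
  q1 = 0 | c.0 | (c.c.0 + (c.0 + 0 | 0 + 0 | 0)) has moves —c→ q7, —c→ q8, —c→ q9
  q2 = c.0 | 0 | (c.c.0 + (c.0 + 0 | 0 + 0 | 0)) has moves —c→ q10, —c→ q11, —c→ q7
  q3 = (c.0 | b.0 + a.0 | c.0) | 0 has moves —a→ q8, —b→ q10, —c→ q12, —c→ q13
  q4 = (c.0 | b.0 + a.0 | c.0) | c.0 has moves —a→ q9, —b→ q11, —c→ q14, —c→ q15, —c→ q3
  q5 = 0 | b.0 | (c.c.0 + (c.0 + 0 | 0 + 0 | 0)) has moves —b→ q7, —c→ q12, —c→ q14
  q6 = a.0 | 0 | (c.c.0 + (c.0 + 0 | 0 + 0 | 0)) has moves —a→ q7, —c→ q13, —c→ q15
  q7 = 0 | 0 | (c.c.0 + (c.0 + 0 | 0 + 0 | 0)) has moves —c→ q16, —c→ q17
  q8 = 0 | c.0 | 0 has moves —c→ q16
  q9 = 0 | c.0 | c.0 has moves —c→ q17, —c→ q8
  q10 = c.0 | 0 | 0 has moves —c→ q16
  q11 = c.0 | 0 | c.0 has moves —c→ q10, —c→ q17
  q12 = 0 | b.0 | 0 has moves —b→ q16
  q13 = a.0 | 0 | 0 has moves —a→ q16
  q14 = 0 | b.0 | c.0 has moves —b→ q17, —c→ q12
  q15 = a.0 | 0 | c.0 has moves —a→ q17, —c→ q13
  q16 = 0 | 0 | 0 has moves stopped
  q17 = 0 | 0 | c.0 has moves —c→ q16
Coarsest stable partition (strong bisimilarity classes):
  B0 = {p0, q0}
  B1 = {p3, q3}
  B2 = {p13, q13}
  B3 = {p16, q16}
  B4 = {p12, q12}
  B5 = {p10, p17, p8, q10, q17, q8}
  B6 = {p4, q4}
  B7 = {p11, p9, q11, q9}
  B8 = {p15, q15}
  B9 = {p14, q14}
  B10 = {p5, q5}
  B11 = {p7, q7}
  B12 = {p1, p2, q1, q2}
  B13 = {p6, q6}
p0 ∈ B0, q0 ∈ B0 → same block

P ~ Q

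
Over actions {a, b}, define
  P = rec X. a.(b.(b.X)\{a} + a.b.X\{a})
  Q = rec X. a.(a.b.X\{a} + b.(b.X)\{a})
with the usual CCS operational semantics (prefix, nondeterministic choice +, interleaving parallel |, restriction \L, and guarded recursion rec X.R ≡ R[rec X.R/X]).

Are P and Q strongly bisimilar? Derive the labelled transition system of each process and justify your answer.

P's transition system — 5 states:
  u0 = rec X. a.(b.(b.X)\{a} + a.b.X\{a}) :: --a--▸ u1
  u1 = b.(b.(rec X. a.(b.(b.X)\{a} + a.b.X\{a})))\{a} + a.b.(rec X. a.(b.(b.X)\{a} + a.b.X\{a}))\{a} :: --a--▸ u2, --b--▸ u3
  u2 = b.(rec X. a.(b.(b.X)\{a} + a.b.X\{a}))\{a} :: --b--▸ u4
  u3 = (b.(rec X. a.(b.(b.X)\{a} + a.b.X\{a})))\{a} :: --b--▸ u4
  u4 = (rec X. a.(b.(b.X)\{a} + a.b.X\{a}))\{a} :: stopped
Q's transition system — 5 states:
  v0 = rec X. a.(a.b.X\{a} + b.(b.X)\{a}) :: --a--▸ v1
  v1 = a.b.(rec X. a.(a.b.X\{a} + b.(b.X)\{a}))\{a} + b.(b.(rec X. a.(a.b.X\{a} + b.(b.X)\{a})))\{a} :: --a--▸ v2, --b--▸ v3
  v2 = b.(rec X. a.(a.b.X\{a} + b.(b.X)\{a}))\{a} :: --b--▸ v4
  v3 = (b.(rec X. a.(a.b.X\{a} + b.(b.X)\{a})))\{a} :: --b--▸ v4
  v4 = (rec X. a.(a.b.X\{a} + b.(b.X)\{a}))\{a} :: stopped
Partition-refinement fixed point:
  B0 = {u0, v0}
  B1 = {u1, v1}
  B2 = {u2, u3, v2, v3}
  B3 = {u4, v4}
u0 ∈ B0, v0 ∈ B0 → same block

P ~ Q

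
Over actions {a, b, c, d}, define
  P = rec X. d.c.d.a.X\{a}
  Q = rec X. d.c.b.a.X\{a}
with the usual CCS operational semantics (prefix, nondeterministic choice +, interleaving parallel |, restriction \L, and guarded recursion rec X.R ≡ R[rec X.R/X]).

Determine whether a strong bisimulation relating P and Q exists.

LTS(P): 8 reachable states
  s0 = rec X. d.c.d.a.X\{a} | --d--▸ s1
  s1 = c.d.a.(rec X. d.c.d.a.X\{a})\{a} | --c--▸ s2
  s2 = d.a.(rec X. d.c.d.a.X\{a})\{a} | --d--▸ s3
  s3 = a.(rec X. d.c.d.a.X\{a})\{a} | --a--▸ s4
  s4 = (rec X. d.c.d.a.X\{a})\{a} | --d--▸ s5
  s5 = (c.d.a.(rec X. d.c.d.a.X\{a})\{a})\{a} | --c--▸ s6
  s6 = (d.a.(rec X. d.c.d.a.X\{a})\{a})\{a} | --d--▸ s7
  s7 = (a.(rec X. d.c.d.a.X\{a})\{a})\{a} | ·
LTS(Q): 8 reachable states
  t0 = rec X. d.c.b.a.X\{a} | --d--▸ t1
  t1 = c.b.a.(rec X. d.c.b.a.X\{a})\{a} | --c--▸ t2
  t2 = b.a.(rec X. d.c.b.a.X\{a})\{a} | --b--▸ t3
  t3 = a.(rec X. d.c.b.a.X\{a})\{a} | --a--▸ t4
  t4 = (rec X. d.c.b.a.X\{a})\{a} | --d--▸ t5
  t5 = (c.b.a.(rec X. d.c.b.a.X\{a})\{a})\{a} | --c--▸ t6
  t6 = (b.a.(rec X. d.c.b.a.X\{a})\{a})\{a} | --b--▸ t7
  t7 = (a.(rec X. d.c.b.a.X\{a})\{a})\{a} | ·
Bisimilarity quotient blocks:
  B0 = {s0}
  B1 = {s1}
  B2 = {s2}
  B3 = {s3}
  B4 = {s4}
  B5 = {s5}
  B6 = {s6}
  B7 = {s7, t7}
  B8 = {t0}
  B9 = {t1}
  B10 = {t2}
  B11 = {t3}
  B12 = {t4}
  B13 = {t5}
  B14 = {t6}
s0 ∈ B0, t0 ∈ B8 → different blocks

not bisimilar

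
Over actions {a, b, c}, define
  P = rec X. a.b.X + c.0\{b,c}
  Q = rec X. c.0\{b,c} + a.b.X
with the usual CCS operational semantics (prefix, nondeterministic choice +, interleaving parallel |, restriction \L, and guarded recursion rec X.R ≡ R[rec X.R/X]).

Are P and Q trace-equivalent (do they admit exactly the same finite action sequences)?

trace-equivalent

LTS(P): 3 reachable states
  u0 = rec X. a.b.X + c.0\{b,c} | --a--▸ u1, --c--▸ u2
  u1 = b.(rec X. a.b.X + c.0\{b,c}) | --b--▸ u0
  u2 = 0\{b,c} | (no moves)
LTS(Q): 3 reachable states
  v0 = rec X. c.0\{b,c} + a.b.X | --a--▸ v1, --c--▸ v2
  v1 = b.(rec X. c.0\{b,c} + a.b.X) | --b--▸ v0
  v2 = 0\{b,c} | (no moves)
Coarsest stable partition (strong bisimilarity classes):
  B0 = {u0, v0}
  B1 = {u1, v1}
  B2 = {u2, v2}
u0 ∈ B0, v0 ∈ B0 → same block
Bisimilar ⇒ trace-equivalent.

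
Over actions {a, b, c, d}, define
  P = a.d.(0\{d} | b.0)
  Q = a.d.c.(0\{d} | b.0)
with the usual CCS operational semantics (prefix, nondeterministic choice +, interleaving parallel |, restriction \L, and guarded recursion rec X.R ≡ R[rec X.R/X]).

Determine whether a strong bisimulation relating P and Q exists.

not bisimilar

Reachable graph of P (4 states):
  p0 = a.d.(0\{d} | b.0) :: --a--▸ p1
  p1 = d.(0\{d} | b.0) :: --d--▸ p2
  p2 = 0\{d} | b.0 :: --b--▸ p3
  p3 = 0\{d} | 0 :: stopped
Reachable graph of Q (5 states):
  q0 = a.d.c.(0\{d} | b.0) :: --a--▸ q1
  q1 = d.c.(0\{d} | b.0) :: --d--▸ q2
  q2 = c.(0\{d} | b.0) :: --c--▸ q3
  q3 = 0\{d} | b.0 :: --b--▸ q4
  q4 = 0\{d} | 0 :: stopped
Coarsest stable partition (strong bisimilarity classes):
  B0 = {p0}
  B1 = {p1}
  B2 = {p2, q3}
  B3 = {p3, q4}
  B4 = {q0}
  B5 = {q1}
  B6 = {q2}
p0 ∈ B0, q0 ∈ B4 → different blocks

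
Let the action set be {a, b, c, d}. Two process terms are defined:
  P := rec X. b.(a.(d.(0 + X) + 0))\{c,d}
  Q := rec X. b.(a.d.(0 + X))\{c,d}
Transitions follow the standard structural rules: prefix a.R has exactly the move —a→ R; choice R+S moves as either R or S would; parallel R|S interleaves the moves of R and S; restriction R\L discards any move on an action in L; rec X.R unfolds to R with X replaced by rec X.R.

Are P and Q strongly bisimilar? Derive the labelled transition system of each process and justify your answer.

LTS(P): 3 reachable states
  m0 = rec X. b.(a.(d.(0 + X) + 0))\{c,d} ⊢ =b=> m1
  m1 = (a.(d.(0 + (rec X. b.(a.(d.(0 + X) + 0))\{c,d})) + 0))\{c,d} ⊢ =a=> m2
  m2 = (d.(0 + (rec X. b.(a.(d.(0 + X) + 0))\{c,d})) + 0)\{c,d} ⊢ ∅
LTS(Q): 3 reachable states
  n0 = rec X. b.(a.d.(0 + X))\{c,d} ⊢ =b=> n1
  n1 = (a.d.(0 + (rec X. b.(a.d.(0 + X))\{c,d})))\{c,d} ⊢ =a=> n2
  n2 = (d.(0 + (rec X. b.(a.d.(0 + X))\{c,d})))\{c,d} ⊢ ∅
Bisimilarity quotient blocks:
  B0 = {m0, n0}
  B1 = {m1, n1}
  B2 = {m2, n2}
m0 ∈ B0, n0 ∈ B0 → same block

bisimilar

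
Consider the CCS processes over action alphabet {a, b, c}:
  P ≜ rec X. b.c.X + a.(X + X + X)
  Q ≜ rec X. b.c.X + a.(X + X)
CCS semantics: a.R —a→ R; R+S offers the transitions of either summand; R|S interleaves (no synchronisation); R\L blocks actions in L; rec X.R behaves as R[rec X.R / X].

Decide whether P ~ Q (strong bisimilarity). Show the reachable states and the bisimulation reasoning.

bisimilar

LTS(P): 3 reachable states
  p0 = rec X. b.c.X + a.(X + X + X) → --a--▸ p1, --b--▸ p2
  p1 = (rec X. b.c.X + a.(X + X + X)) + (rec X. b.c.X + a.(X + X + X)) + (rec X. b.c.X + a.(X + X + X)) → --a--▸ p1, --b--▸ p2
  p2 = c.(rec X. b.c.X + a.(X + X + X)) → --c--▸ p0
LTS(Q): 3 reachable states
  q0 = rec X. b.c.X + a.(X + X) → --a--▸ q1, --b--▸ q2
  q1 = (rec X. b.c.X + a.(X + X)) + (rec X. b.c.X + a.(X + X)) → --a--▸ q1, --b--▸ q2
  q2 = c.(rec X. b.c.X + a.(X + X)) → --c--▸ q0
Partition-refinement fixed point:
  B0 = {p0, p1, q0, q1}
  B1 = {p2, q2}
p0 ∈ B0, q0 ∈ B0 → same block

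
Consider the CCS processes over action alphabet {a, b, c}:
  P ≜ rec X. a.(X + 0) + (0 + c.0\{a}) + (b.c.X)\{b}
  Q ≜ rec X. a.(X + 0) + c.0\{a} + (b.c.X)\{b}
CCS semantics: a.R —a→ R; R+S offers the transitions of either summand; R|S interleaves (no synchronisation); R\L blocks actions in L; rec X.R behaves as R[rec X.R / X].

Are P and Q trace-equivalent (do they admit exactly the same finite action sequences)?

P's transition system — 3 states:
  u0 = rec X. a.(X + 0) + (0 + c.0\{a}) + (b.c.X)\{b} has moves —a→ u1, —c→ u2
  u1 = (rec X. a.(X + 0) + (0 + c.0\{a}) + (b.c.X)\{b}) + 0 has moves —a→ u1, —c→ u2
  u2 = 0\{a} has moves deadlocked
Q's transition system — 3 states:
  v0 = rec X. a.(X + 0) + c.0\{a} + (b.c.X)\{b} has moves —a→ v1, —c→ v2
  v1 = (rec X. a.(X + 0) + c.0\{a} + (b.c.X)\{b}) + 0 has moves —a→ v1, —c→ v2
  v2 = 0\{a} has moves deadlocked
Coarsest stable partition (strong bisimilarity classes):
  B0 = {u0, u1, v0, v1}
  B1 = {u2, v2}
u0 ∈ B0, v0 ∈ B0 → same block
Bisimilar ⇒ trace-equivalent.

traces(P) = traces(Q)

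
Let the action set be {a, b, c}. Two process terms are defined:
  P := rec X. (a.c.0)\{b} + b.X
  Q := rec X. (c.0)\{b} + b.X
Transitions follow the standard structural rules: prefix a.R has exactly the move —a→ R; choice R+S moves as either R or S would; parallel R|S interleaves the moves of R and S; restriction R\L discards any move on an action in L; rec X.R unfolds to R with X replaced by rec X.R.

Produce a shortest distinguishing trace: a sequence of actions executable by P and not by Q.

a

P's transition system — 3 states:
  m0 = rec X. (a.c.0)\{b} + b.X has moves -a-> m1, -b-> m0
  m1 = (c.0)\{b} has moves -c-> m2
  m2 = 0\{b} has moves ∅
Q's transition system — 2 states:
  n0 = rec X. (c.0)\{b} + b.X has moves -b-> n0, -c-> n1
  n1 = 0\{b} has moves ∅
Executing a from P (initial set {m0}):
  after a @ step 1: {m1}
  ✓ P
Executing a from Q (initial set {n0}):
  after a @ step 1: no successor for Q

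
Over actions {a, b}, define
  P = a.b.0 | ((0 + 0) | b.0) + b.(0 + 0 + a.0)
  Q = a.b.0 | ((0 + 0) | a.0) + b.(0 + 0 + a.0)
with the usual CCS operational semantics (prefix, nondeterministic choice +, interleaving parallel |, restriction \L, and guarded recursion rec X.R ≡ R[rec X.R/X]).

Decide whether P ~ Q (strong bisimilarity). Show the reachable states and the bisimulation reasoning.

not bisimilar

P's transition system — 8 states:
  m0 = a.b.0 | ((0 + 0) | b.0) + b.(0 + 0 + a.0) → ··a··> m1, ··b··> m2, ··b··> m3
  m1 = b.0 | ((0 + 0) | b.0) → ··b··> m4, ··b··> m5
  m2 = 0 + 0 + a.0 → ··a··> m6
  m3 = a.b.0 | ((0 + 0) | 0) → ··a··> m5
  m4 = 0 | ((0 + 0) | b.0) → ··b··> m7
  m5 = b.0 | ((0 + 0) | 0) → ··b··> m7
  m6 = 0 → ·
  m7 = 0 | ((0 + 0) | 0) → ·
Q's transition system — 8 states:
  n0 = a.b.0 | ((0 + 0) | a.0) + b.(0 + 0 + a.0) → ··a··> n1, ··a··> n2, ··b··> n3
  n1 = a.b.0 | ((0 + 0) | 0) → ··a··> n4
  n2 = b.0 | ((0 + 0) | a.0) → ··a··> n4, ··b··> n5
  n3 = 0 + 0 + a.0 → ··a··> n6
  n4 = b.0 | ((0 + 0) | 0) → ··b··> n7
  n5 = 0 | ((0 + 0) | a.0) → ··a··> n7
  n6 = 0 → ·
  n7 = 0 | ((0 + 0) | 0) → ·
Partition-refinement fixed point:
  B0 = {m0}
  B1 = {m2, n3, n5}
  B2 = {m6, m7, n6, n7}
  B3 = {m3, n1}
  B4 = {m4, m5, n4}
  B5 = {m1}
  B6 = {n0}
  B7 = {n2}
m0 ∈ B0, n0 ∈ B6 → different blocks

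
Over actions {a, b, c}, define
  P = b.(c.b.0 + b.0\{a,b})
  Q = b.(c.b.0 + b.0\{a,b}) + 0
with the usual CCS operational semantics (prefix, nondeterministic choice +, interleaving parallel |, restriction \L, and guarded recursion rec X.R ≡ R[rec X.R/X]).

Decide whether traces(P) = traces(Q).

Reachable graph of P (5 states):
  s0 = b.(c.b.0 + b.0\{a,b}) :: =b=> s1
  s1 = c.b.0 + b.0\{a,b} :: =b=> s2, =c=> s3
  s2 = 0\{a,b} :: ∅
  s3 = b.0 :: =b=> s4
  s4 = 0 :: ∅
Reachable graph of Q (5 states):
  t0 = b.(c.b.0 + b.0\{a,b}) + 0 :: =b=> t1
  t1 = c.b.0 + b.0\{a,b} :: =b=> t2, =c=> t3
  t2 = 0\{a,b} :: ∅
  t3 = b.0 :: =b=> t4
  t4 = 0 :: ∅
Coarsest stable partition (strong bisimilarity classes):
  B0 = {s0, t0}
  B1 = {s1, t1}
  B2 = {s2, s4, t2, t4}
  B3 = {s3, t3}
s0 ∈ B0, t0 ∈ B0 → same block
Bisimilar ⇒ trace-equivalent.

traces(P) = traces(Q)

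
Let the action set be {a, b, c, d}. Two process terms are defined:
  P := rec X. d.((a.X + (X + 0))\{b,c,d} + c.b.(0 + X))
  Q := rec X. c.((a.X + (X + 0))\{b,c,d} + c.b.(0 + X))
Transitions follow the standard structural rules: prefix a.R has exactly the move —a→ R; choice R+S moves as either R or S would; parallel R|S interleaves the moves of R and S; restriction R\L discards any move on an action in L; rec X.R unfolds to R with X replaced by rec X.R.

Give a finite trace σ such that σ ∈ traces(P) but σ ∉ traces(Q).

P's transition system — 5 states:
  u0 = rec X. d.((a.X + (X + 0))\{b,c,d} + c.b.(0 + X)) → --d--▸ u1
  u1 = (a.(rec X. d.((a.X + (X + 0))\{b,c,d} + c.b.(0 + X))) + ((rec X. d.((a.X + (X + 0))\{b,c,d} + c.b.(0 + X))) + 0))\{b,c,d} + c.b.(0 + (rec X. d.((a.X + (X + 0))\{b,c,d} + c.b.(0 + X)))) → --a--▸ u2, --c--▸ u3
  u2 = (rec X. d.((a.X + (X + 0))\{b,c,d} + c.b.(0 + X)))\{b,c,d} → ∅
  u3 = b.(0 + (rec X. d.((a.X + (X + 0))\{b,c,d} + c.b.(0 + X)))) → --b--▸ u4
  u4 = 0 + (rec X. d.((a.X + (X + 0))\{b,c,d} + c.b.(0 + X))) → --d--▸ u1
Q's transition system — 5 states:
  v0 = rec X. c.((a.X + (X + 0))\{b,c,d} + c.b.(0 + X)) → --c--▸ v1
  v1 = (a.(rec X. c.((a.X + (X + 0))\{b,c,d} + c.b.(0 + X))) + ((rec X. c.((a.X + (X + 0))\{b,c,d} + c.b.(0 + X))) + 0))\{b,c,d} + c.b.(0 + (rec X. c.((a.X + (X + 0))\{b,c,d} + c.b.(0 + X)))) → --a--▸ v2, --c--▸ v3
  v2 = (rec X. c.((a.X + (X + 0))\{b,c,d} + c.b.(0 + X)))\{b,c,d} → ∅
  v3 = b.(0 + (rec X. c.((a.X + (X + 0))\{b,c,d} + c.b.(0 + X)))) → --b--▸ v4
  v4 = 0 + (rec X. c.((a.X + (X + 0))\{b,c,d} + c.b.(0 + X))) → --c--▸ v1
Executing d from P (initial set {u0}):
  step 1 (d): {u1}
  P completes σ.
Executing d from Q (initial set {v0}):
  step 1 (d): ∅ (Q stuck)

d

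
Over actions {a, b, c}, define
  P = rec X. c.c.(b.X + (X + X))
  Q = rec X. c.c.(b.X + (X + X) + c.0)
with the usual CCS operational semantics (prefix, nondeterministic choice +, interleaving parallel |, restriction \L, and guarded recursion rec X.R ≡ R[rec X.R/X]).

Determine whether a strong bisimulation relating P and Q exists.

Reachable graph of P (3 states):
  p0 = rec X. c.c.(b.X + (X + X)) ⊢ ··c··> p1
  p1 = c.(b.(rec X. c.c.(b.X + (X + X))) + ((rec X. c.c.(b.X + (X + X))) + (rec X. c.c.(b.X + (X + X))))) ⊢ ··c··> p2
  p2 = b.(rec X. c.c.(b.X + (X + X))) + ((rec X. c.c.(b.X + (X + X))) + (rec X. c.c.(b.X + (X + X)))) ⊢ ··b··> p0, ··c··> p1
Reachable graph of Q (4 states):
  q0 = rec X. c.c.(b.X + (X + X) + c.0) ⊢ ··c··> q1
  q1 = c.(b.(rec X. c.c.(b.X + (X + X) + c.0)) + ((rec X. c.c.(b.X + (X + X) + c.0)) + (rec X. c.c.(b.X + (X + X) + c.0))) + c.0) ⊢ ··c··> q2
  q2 = b.(rec X. c.c.(b.X + (X + X) + c.0)) + ((rec X. c.c.(b.X + (X + X) + c.0)) + (rec X. c.c.(b.X + (X + X) + c.0))) + c.0 ⊢ ··b··> q0, ··c··> q1, ··c··> q3
  q3 = 0 ⊢ ·
Partition-refinement fixed point:
  B0 = {p0}
  B1 = {p1}
  B2 = {p2}
  B3 = {q0}
  B4 = {q1}
  B5 = {q2}
  B6 = {q3}
p0 ∈ B0, q0 ∈ B3 → different blocks

P ≁ Q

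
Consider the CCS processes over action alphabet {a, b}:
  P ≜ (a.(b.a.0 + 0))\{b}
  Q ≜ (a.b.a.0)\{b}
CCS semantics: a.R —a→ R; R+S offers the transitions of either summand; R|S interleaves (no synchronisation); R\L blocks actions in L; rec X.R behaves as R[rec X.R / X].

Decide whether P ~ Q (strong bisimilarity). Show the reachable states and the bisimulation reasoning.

Reachable graph of P (2 states):
  s0 = (a.(b.a.0 + 0))\{b} has moves =a=> s1
  s1 = (b.a.0 + 0)\{b} has moves ·
Reachable graph of Q (2 states):
  t0 = (a.b.a.0)\{b} has moves =a=> t1
  t1 = (b.a.0)\{b} has moves ·
Coarsest stable partition (strong bisimilarity classes):
  B0 = {s0, t0}
  B1 = {s1, t1}
s0 ∈ B0, t0 ∈ B0 → same block

bisimilar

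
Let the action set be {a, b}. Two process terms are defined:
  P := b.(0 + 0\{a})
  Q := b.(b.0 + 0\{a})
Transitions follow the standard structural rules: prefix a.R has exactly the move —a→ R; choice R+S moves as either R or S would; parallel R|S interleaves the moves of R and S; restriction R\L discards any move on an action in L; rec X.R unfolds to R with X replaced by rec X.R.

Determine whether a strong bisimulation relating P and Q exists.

NO

Reachable graph of P (2 states):
  s0 = b.(0 + 0\{a}) has moves =b=> s1
  s1 = 0 + 0\{a} has moves ·
Reachable graph of Q (3 states):
  t0 = b.(b.0 + 0\{a}) has moves =b=> t1
  t1 = b.0 + 0\{a} has moves =b=> t2
  t2 = 0 has moves ·
Partition-refinement fixed point:
  B0 = {s0, t1}
  B1 = {s1, t2}
  B2 = {t0}
s0 ∈ B0, t0 ∈ B2 → different blocks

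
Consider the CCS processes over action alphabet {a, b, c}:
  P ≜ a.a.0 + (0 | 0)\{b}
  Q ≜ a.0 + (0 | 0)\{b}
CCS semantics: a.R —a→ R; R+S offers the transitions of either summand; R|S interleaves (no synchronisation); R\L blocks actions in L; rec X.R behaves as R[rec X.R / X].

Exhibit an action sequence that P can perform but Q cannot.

P's transition system — 3 states:
  u0 = a.a.0 + (0 | 0)\{b} ⊢ =a=> u1
  u1 = a.0 ⊢ =a=> u2
  u2 = 0 ⊢ ∅
Q's transition system — 2 states:
  v0 = a.0 + (0 | 0)\{b} ⊢ =a=> v1
  v1 = 0 ⊢ ∅
Trace ⟨aa⟩ through P, begin at {u0}:
  [1] a ⇒ {u1}
  [2] a ⇒ {u2}
  ✓ P
Trace ⟨aa⟩ through Q, begin at {v0}:
  [1] a ⇒ {v1}
  [2] a ⇒ no successor for Q

aa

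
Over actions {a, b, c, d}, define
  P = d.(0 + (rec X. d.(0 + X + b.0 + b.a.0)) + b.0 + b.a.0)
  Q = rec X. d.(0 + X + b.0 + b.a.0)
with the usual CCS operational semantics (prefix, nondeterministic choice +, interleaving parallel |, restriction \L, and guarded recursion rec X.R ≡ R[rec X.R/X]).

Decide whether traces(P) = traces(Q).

P's transition system — 4 states:
  s0 = d.(0 + (rec X. d.(0 + X + b.0 + b.a.0)) + b.0 + b.a.0) has moves =d=> s1
  s1 = 0 + (rec X. d.(0 + X + b.0 + b.a.0)) + b.0 + b.a.0 has moves =b=> s2, =b=> s3, =d=> s1
  s2 = 0 has moves stopped
  s3 = a.0 has moves =a=> s2
Q's transition system — 4 states:
  t0 = rec X. d.(0 + X + b.0 + b.a.0) has moves =d=> t1
  t1 = 0 + (rec X. d.(0 + X + b.0 + b.a.0)) + b.0 + b.a.0 has moves =b=> t2, =b=> t3, =d=> t1
  t2 = 0 has moves stopped
  t3 = a.0 has moves =a=> t2
Bisimilarity quotient blocks:
  B0 = {s0, t0}
  B1 = {s1, t1}
  B2 = {s2, t2}
  B3 = {s3, t3}
s0 ∈ B0, t0 ∈ B0 → same block
Bisimilar ⇒ trace-equivalent.

trace-equivalent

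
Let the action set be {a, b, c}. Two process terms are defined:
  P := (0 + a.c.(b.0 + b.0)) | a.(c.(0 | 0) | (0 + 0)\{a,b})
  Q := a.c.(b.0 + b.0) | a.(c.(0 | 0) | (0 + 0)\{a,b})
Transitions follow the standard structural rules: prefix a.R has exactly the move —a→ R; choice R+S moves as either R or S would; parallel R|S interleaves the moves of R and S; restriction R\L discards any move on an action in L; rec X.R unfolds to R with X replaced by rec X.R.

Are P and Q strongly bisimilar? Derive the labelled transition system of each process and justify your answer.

P ~ Q

P's transition system — 12 states:
  m0 = (0 + a.c.(b.0 + b.0)) | a.(c.(0 | 0) | (0 + 0)\{a,b}) has moves --a--▸ m1, --a--▸ m2
  m1 = (0 + a.c.(b.0 + b.0)) | (c.(0 | 0) | (0 + 0)\{a,b}) has moves --a--▸ m3, --c--▸ m4
  m2 = c.(b.0 + b.0) | a.(c.(0 | 0) | (0 + 0)\{a,b}) has moves --a--▸ m3, --c--▸ m5
  m3 = c.(b.0 + b.0) | (c.(0 | 0) | (0 + 0)\{a,b}) has moves --c--▸ m6, --c--▸ m7
  m4 = (0 + a.c.(b.0 + b.0)) | (0 | 0 | (0 + 0)\{a,b}) has moves --a--▸ m7
  m5 = (b.0 + b.0) | a.(c.(0 | 0) | (0 + 0)\{a,b}) has moves --a--▸ m6, --b--▸ m8
  m6 = (b.0 + b.0) | (c.(0 | 0) | (0 + 0)\{a,b}) has moves --b--▸ m9, --c--▸ m10
  m7 = c.(b.0 + b.0) | (0 | 0 | (0 + 0)\{a,b}) has moves --c--▸ m10
  m8 = 0 | a.(c.(0 | 0) | (0 + 0)\{a,b}) has moves --a--▸ m9
  m9 = 0 | (c.(0 | 0) | (0 + 0)\{a,b}) has moves --c--▸ m11
  m10 = (b.0 + b.0) | (0 | 0 | (0 + 0)\{a,b}) has moves --b--▸ m11
  m11 = 0 | (0 | 0 | (0 + 0)\{a,b}) has moves ·
Q's transition system — 12 states:
  n0 = a.c.(b.0 + b.0) | a.(c.(0 | 0) | (0 + 0)\{a,b}) has moves --a--▸ n1, --a--▸ n2
  n1 = a.c.(b.0 + b.0) | (c.(0 | 0) | (0 + 0)\{a,b}) has moves --a--▸ n3, --c--▸ n4
  n2 = c.(b.0 + b.0) | a.(c.(0 | 0) | (0 + 0)\{a,b}) has moves --a--▸ n3, --c--▸ n5
  n3 = c.(b.0 + b.0) | (c.(0 | 0) | (0 + 0)\{a,b}) has moves --c--▸ n6, --c--▸ n7
  n4 = a.c.(b.0 + b.0) | (0 | 0 | (0 + 0)\{a,b}) has moves --a--▸ n7
  n5 = (b.0 + b.0) | a.(c.(0 | 0) | (0 + 0)\{a,b}) has moves --a--▸ n6, --b--▸ n8
  n6 = (b.0 + b.0) | (c.(0 | 0) | (0 + 0)\{a,b}) has moves --b--▸ n9, --c--▸ n10
  n7 = c.(b.0 + b.0) | (0 | 0 | (0 + 0)\{a,b}) has moves --c--▸ n10
  n8 = 0 | a.(c.(0 | 0) | (0 + 0)\{a,b}) has moves --a--▸ n9
  n9 = 0 | (c.(0 | 0) | (0 + 0)\{a,b}) has moves --c--▸ n11
  n10 = (b.0 + b.0) | (0 | 0 | (0 + 0)\{a,b}) has moves --b--▸ n11
  n11 = 0 | (0 | 0 | (0 + 0)\{a,b}) has moves ·
Coarsest stable partition (strong bisimilarity classes):
  B0 = {m0, n0}
  B1 = {m1, n1}
  B2 = {m3, n3}
  B3 = {m6, n6}
  B4 = {m9, n9}
  B5 = {m11, n11}
  B6 = {m10, n10}
  B7 = {m7, n7}
  B8 = {m4, n4}
  B9 = {m2, n2}
  B10 = {m5, n5}
  B11 = {m8, n8}
m0 ∈ B0, n0 ∈ B0 → same block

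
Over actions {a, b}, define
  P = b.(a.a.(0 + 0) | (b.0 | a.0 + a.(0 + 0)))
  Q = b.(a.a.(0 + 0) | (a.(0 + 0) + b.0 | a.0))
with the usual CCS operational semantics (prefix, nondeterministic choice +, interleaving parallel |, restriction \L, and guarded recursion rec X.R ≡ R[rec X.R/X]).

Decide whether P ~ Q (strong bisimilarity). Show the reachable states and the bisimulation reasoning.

P's transition system — 16 states:
  p0 = b.(a.a.(0 + 0) | (b.0 | a.0 + a.(0 + 0))) → ··b··> p1
  p1 = a.a.(0 + 0) | (b.0 | a.0 + a.(0 + 0)) → ··a··> p2, ··a··> p3, ··a··> p4, ··b··> p5
  p2 = a.(0 + 0) | (b.0 | a.0 + a.(0 + 0)) → ··a··> p6, ··a··> p7, ··a··> p8, ··b··> p9
  p3 = a.a.(0 + 0) | (0 + 0) → ··a··> p7
  p4 = a.a.(0 + 0) | (b.0 | 0) → ··a··> p8, ··b··> p10
  p5 = a.a.(0 + 0) | (0 | a.0) → ··a··> p10, ··a··> p9
  p6 = (0 + 0) | (b.0 | a.0 + a.(0 + 0)) → ··a··> p11, ··a··> p12, ··b··> p13
  p7 = a.(0 + 0) | (0 + 0) → ··a··> p11
  p8 = a.(0 + 0) | (b.0 | 0) → ··a··> p12, ··b··> p14
  p9 = a.(0 + 0) | (0 | a.0) → ··a··> p13, ··a··> p14
  p10 = a.a.(0 + 0) | (0 | 0) → ··a··> p14
  p11 = (0 + 0) | (0 + 0) → ∅
  p12 = (0 + 0) | (b.0 | 0) → ··b··> p15
  p13 = (0 + 0) | (0 | a.0) → ··a··> p15
  p14 = a.(0 + 0) | (0 | 0) → ··a··> p15
  p15 = (0 + 0) | (0 | 0) → ∅
Q's transition system — 16 states:
  q0 = b.(a.a.(0 + 0) | (a.(0 + 0) + b.0 | a.0)) → ··b··> q1
  q1 = a.a.(0 + 0) | (a.(0 + 0) + b.0 | a.0) → ··a··> q2, ··a··> q3, ··a··> q4, ··b··> q5
  q2 = a.(0 + 0) | (a.(0 + 0) + b.0 | a.0) → ··a··> q6, ··a··> q7, ··a··> q8, ··b··> q9
  q3 = a.a.(0 + 0) | (0 + 0) → ··a··> q7
  q4 = a.a.(0 + 0) | (b.0 | 0) → ··a··> q8, ··b··> q10
  q5 = a.a.(0 + 0) | (0 | a.0) → ··a··> q10, ··a··> q9
  q6 = (0 + 0) | (a.(0 + 0) + b.0 | a.0) → ··a··> q11, ··a··> q12, ··b··> q13
  q7 = a.(0 + 0) | (0 + 0) → ··a··> q11
  q8 = a.(0 + 0) | (b.0 | 0) → ··a··> q12, ··b··> q14
  q9 = a.(0 + 0) | (0 | a.0) → ··a··> q13, ··a··> q14
  q10 = a.a.(0 + 0) | (0 | 0) → ··a··> q14
  q11 = (0 + 0) | (0 + 0) → ∅
  q12 = (0 + 0) | (b.0 | 0) → ··b··> q15
  q13 = (0 + 0) | (0 | a.0) → ··a··> q15
  q14 = a.(0 + 0) | (0 | 0) → ··a··> q15
  q15 = (0 + 0) | (0 | 0) → ∅
Partition-refinement fixed point:
  B0 = {p0, q0}
  B1 = {p1, q1}
  B2 = {p2, q2}
  B3 = {p10, p3, p9, q10, q3, q9}
  B4 = {p13, p14, p7, q13, q14, q7}
  B5 = {p11, p15, q11, q15}
  B6 = {p6, q6}
  B7 = {p12, q12}
  B8 = {p8, q8}
  B9 = {p4, q4}
  B10 = {p5, q5}
p0 ∈ B0, q0 ∈ B0 → same block

bisimilar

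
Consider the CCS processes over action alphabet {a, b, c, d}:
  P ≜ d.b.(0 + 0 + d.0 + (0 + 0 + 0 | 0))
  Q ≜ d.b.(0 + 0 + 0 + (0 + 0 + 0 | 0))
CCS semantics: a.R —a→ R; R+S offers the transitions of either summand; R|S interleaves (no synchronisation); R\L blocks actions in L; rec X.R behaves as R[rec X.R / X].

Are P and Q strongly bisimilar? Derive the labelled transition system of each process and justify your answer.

LTS(P): 4 reachable states
  u0 = d.b.(0 + 0 + d.0 + (0 + 0 + 0 | 0)) has moves =d=> u1
  u1 = b.(0 + 0 + d.0 + (0 + 0 + 0 | 0)) has moves =b=> u2
  u2 = 0 + 0 + d.0 + (0 + 0 + 0 | 0) has moves =d=> u3
  u3 = 0 has moves stopped
LTS(Q): 3 reachable states
  v0 = d.b.(0 + 0 + 0 + (0 + 0 + 0 | 0)) has moves =d=> v1
  v1 = b.(0 + 0 + 0 + (0 + 0 + 0 | 0)) has moves =b=> v2
  v2 = 0 + 0 + 0 + (0 + 0 + 0 | 0) has moves stopped
Coarsest stable partition (strong bisimilarity classes):
  B0 = {u0}
  B1 = {u1}
  B2 = {u2}
  B3 = {u3, v2}
  B4 = {v0}
  B5 = {v1}
u0 ∈ B0, v0 ∈ B4 → different blocks

not bisimilar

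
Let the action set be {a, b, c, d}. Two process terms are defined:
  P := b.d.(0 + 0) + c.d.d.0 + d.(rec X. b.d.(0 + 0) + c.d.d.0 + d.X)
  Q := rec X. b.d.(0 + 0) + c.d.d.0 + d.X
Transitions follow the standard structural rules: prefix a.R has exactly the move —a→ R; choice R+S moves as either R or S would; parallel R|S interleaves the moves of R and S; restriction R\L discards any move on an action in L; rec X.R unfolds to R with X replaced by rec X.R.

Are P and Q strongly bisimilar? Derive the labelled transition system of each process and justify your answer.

P's transition system — 7 states:
  m0 = b.d.(0 + 0) + c.d.d.0 + d.(rec X. b.d.(0 + 0) + c.d.d.0 + d.X) → -b-> m1, -c-> m2, -d-> m3
  m1 = d.(0 + 0) → -d-> m4
  m2 = d.d.0 → -d-> m5
  m3 = rec X. b.d.(0 + 0) + c.d.d.0 + d.X → -b-> m1, -c-> m2, -d-> m3
  m4 = 0 + 0 → (no moves)
  m5 = d.0 → -d-> m6
  m6 = 0 → (no moves)
Q's transition system — 6 states:
  n0 = rec X. b.d.(0 + 0) + c.d.d.0 + d.X → -b-> n1, -c-> n2, -d-> n0
  n1 = d.(0 + 0) → -d-> n3
  n2 = d.d.0 → -d-> n4
  n3 = 0 + 0 → (no moves)
  n4 = d.0 → -d-> n5
  n5 = 0 → (no moves)
Coarsest stable partition (strong bisimilarity classes):
  B0 = {m0, m3, n0}
  B1 = {m2, n2}
  B2 = {m1, m5, n1, n4}
  B3 = {m4, m6, n3, n5}
m0 ∈ B0, n0 ∈ B0 → same block

bisimilar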